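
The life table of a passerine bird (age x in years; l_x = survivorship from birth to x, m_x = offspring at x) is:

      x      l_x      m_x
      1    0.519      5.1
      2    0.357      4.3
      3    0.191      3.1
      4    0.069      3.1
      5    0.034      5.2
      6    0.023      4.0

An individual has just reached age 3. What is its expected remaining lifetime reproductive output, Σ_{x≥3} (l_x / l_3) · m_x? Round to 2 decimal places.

l_3 = 0.191. Conditional survival from age 3 to x is l_x / l_3.
  x=3: (0.191/0.191) × 3.1 = 3.1000
  x=4: (0.069/0.191) × 3.1 = 1.1199
  x=5: (0.034/0.191) × 5.2 = 0.9257
  x=6: (0.023/0.191) × 4.0 = 0.4817
Sum = 3.1000 + 1.1199 + 0.9257 + 0.4817 = 5.6272

5.63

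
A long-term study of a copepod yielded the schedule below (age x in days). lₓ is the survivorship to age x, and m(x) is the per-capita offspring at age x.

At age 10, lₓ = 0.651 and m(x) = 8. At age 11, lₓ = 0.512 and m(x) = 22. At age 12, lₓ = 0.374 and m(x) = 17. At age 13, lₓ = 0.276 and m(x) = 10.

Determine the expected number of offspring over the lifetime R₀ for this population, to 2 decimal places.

R₀ = Σ lₓ m(x):
  age 10: 0.651 × 8 = 5.2080
  age 11: 0.512 × 22 = 11.2640
  age 12: 0.374 × 17 = 6.3580
  age 13: 0.276 × 10 = 2.7600
R₀ = 5.2080 + 11.2640 + 6.3580 + 2.7600 = 25.5900

25.59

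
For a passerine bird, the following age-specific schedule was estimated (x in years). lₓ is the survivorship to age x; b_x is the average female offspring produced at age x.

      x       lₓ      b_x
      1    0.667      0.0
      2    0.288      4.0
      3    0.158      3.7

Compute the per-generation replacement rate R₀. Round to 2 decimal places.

R₀ = Σ lₓ b_x:
  age 1: 0.667 × 0.0 = 0.0000
  age 2: 0.288 × 4.0 = 1.1520
  age 3: 0.158 × 3.7 = 0.5846
R₀ = 0.0000 + 1.1520 + 0.5846 = 1.7366

1.74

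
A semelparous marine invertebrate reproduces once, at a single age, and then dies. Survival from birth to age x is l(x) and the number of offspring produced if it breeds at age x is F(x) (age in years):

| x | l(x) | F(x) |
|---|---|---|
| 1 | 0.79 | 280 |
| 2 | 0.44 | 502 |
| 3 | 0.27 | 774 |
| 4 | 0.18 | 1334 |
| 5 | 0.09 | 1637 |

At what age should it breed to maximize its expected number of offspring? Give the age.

4

Expected offspring if breeding at age x = l(x) × F(x):
  age 1: 0.79 × 280 = 221.200
  age 2: 0.44 × 502 = 220.880
  age 3: 0.27 × 774 = 208.980
  age 4: 0.18 × 1334 = 240.120
  age 5: 0.09 × 1637 = 147.330
Maximum at age 4 (240.120).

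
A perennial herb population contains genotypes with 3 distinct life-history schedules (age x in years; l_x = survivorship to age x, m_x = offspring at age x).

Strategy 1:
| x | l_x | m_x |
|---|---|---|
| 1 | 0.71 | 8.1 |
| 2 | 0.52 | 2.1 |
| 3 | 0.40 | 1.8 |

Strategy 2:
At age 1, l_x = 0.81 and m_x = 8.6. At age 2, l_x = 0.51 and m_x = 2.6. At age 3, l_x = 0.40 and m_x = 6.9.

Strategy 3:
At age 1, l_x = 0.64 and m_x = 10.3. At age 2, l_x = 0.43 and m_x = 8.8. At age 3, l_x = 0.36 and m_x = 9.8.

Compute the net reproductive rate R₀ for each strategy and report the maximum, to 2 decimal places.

Strategy 1: R₀ = 0.71×8.1 + 0.52×2.1 + 0.40×1.8 = 7.5630
Strategy 2: R₀ = 0.81×8.6 + 0.51×2.6 + 0.40×6.9 = 11.0520
Strategy 3: R₀ = 0.64×10.3 + 0.43×8.8 + 0.36×9.8 = 13.9040
Highest R₀: strategy 3 with 13.9040.

13.90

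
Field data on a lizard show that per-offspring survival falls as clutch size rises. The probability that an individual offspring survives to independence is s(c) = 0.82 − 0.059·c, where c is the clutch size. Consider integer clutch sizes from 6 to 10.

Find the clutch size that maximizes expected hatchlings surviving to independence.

7

Expected hatchlings surviving to independence = c × s(c):
  c=6: 6 × 0.466 = 2.796
  c=7: 7 × 0.407 = 2.849
  c=8: 8 × 0.348 = 2.784
  c=9: 9 × 0.289 = 2.601
  c=10: 10 × 0.230 = 2.300
Maximum at c = 7 (2.849 hatchlings surviving to independence).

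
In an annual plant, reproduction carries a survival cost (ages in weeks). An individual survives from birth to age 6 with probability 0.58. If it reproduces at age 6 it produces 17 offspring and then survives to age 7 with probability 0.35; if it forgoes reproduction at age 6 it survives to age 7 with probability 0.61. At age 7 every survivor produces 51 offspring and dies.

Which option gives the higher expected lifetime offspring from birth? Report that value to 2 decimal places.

20.21

breed at age 6: R₀ = 0.58 × (17 + 0.35 × 51) = 0.58 × 34.8500 = 20.2130
delay to age 7: R₀ = 0.58 × (0.61 × 51) = 0.58 × 31.1100 = 18.0438
Higher: breed at age 6 (20.2130).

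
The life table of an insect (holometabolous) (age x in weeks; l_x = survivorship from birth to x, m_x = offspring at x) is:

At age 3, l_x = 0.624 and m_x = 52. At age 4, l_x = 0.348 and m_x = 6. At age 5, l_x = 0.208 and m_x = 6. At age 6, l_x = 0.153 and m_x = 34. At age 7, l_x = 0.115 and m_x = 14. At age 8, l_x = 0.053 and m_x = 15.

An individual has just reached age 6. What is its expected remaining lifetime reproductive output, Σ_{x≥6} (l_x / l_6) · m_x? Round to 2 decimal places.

49.72

l_6 = 0.153. Conditional survival from age 6 to x is l_x / l_6.
  x=6: (0.153/0.153) × 34 = 34.0000
  x=7: (0.115/0.153) × 14 = 10.5229
  x=8: (0.053/0.153) × 15 = 5.1961
Sum = 34.0000 + 10.5229 + 5.1961 = 49.7190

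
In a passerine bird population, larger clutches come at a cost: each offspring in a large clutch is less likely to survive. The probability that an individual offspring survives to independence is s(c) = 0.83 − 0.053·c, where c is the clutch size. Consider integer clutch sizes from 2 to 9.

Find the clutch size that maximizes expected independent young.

Expected independent young = c × s(c):
  c=2: 2 × 0.724 = 1.448
  c=3: 3 × 0.671 = 2.013
  c=4: 4 × 0.618 = 2.472
  c=5: 5 × 0.565 = 2.825
  c=6: 6 × 0.512 = 3.072
  c=7: 7 × 0.459 = 3.213
  c=8: 8 × 0.406 = 3.248
  c=9: 9 × 0.353 = 3.177
Maximum at c = 8 (3.248 independent young).

8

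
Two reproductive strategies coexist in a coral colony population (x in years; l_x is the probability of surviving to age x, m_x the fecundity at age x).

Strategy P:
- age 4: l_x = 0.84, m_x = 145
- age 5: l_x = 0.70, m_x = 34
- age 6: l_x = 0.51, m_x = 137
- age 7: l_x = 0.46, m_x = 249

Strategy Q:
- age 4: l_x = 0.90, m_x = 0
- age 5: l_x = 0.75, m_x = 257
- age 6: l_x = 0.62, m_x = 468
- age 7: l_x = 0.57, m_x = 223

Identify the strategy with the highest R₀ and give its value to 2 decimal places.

Strategy P: R₀ = 0.84×145 + 0.70×34 + 0.51×137 + 0.46×249 = 330.0100
Strategy Q: R₀ = 0.90×0 + 0.75×257 + 0.62×468 + 0.57×223 = 610.0200
Highest R₀: strategy Q with 610.0200.

610.02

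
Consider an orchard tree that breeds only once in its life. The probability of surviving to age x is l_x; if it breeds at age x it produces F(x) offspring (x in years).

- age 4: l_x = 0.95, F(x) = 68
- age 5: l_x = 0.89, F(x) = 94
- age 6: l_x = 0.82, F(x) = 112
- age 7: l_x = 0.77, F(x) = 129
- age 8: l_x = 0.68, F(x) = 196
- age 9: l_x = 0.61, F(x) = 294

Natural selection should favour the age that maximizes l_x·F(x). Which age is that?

9

Expected offspring if breeding at age x = l_x × F(x):
  age 4: 0.95 × 68 = 64.600
  age 5: 0.89 × 94 = 83.660
  age 6: 0.82 × 112 = 91.840
  age 7: 0.77 × 129 = 99.330
  age 8: 0.68 × 196 = 133.280
  age 9: 0.61 × 294 = 179.340
Maximum at age 9 (179.340).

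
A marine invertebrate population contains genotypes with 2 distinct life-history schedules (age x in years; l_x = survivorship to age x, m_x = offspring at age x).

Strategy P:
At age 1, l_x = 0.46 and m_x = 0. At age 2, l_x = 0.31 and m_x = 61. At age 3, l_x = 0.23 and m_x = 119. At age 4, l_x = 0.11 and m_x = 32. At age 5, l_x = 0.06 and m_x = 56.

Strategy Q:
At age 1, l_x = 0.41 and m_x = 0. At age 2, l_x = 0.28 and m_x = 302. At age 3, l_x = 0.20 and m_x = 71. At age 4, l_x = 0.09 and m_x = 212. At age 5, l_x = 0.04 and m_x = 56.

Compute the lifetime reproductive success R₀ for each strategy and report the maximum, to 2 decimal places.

Strategy P: R₀ = 0.46×0 + 0.31×61 + 0.23×119 + 0.11×32 + 0.06×56 = 53.1600
Strategy Q: R₀ = 0.41×0 + 0.28×302 + 0.20×71 + 0.09×212 + 0.04×56 = 120.0800
Highest R₀: strategy Q with 120.0800.

120.08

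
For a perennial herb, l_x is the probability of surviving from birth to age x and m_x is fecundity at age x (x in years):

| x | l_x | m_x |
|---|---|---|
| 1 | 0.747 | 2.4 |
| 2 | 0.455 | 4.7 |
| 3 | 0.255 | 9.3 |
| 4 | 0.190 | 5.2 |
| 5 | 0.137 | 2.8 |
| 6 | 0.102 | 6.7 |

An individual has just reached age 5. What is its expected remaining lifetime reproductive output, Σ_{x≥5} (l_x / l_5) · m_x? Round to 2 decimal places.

7.79

l_5 = 0.137. Conditional survival from age 5 to x is l_x / l_5.
  x=5: (0.137/0.137) × 2.8 = 2.8000
  x=6: (0.102/0.137) × 6.7 = 4.9883
Sum = 2.8000 + 4.9883 = 7.7883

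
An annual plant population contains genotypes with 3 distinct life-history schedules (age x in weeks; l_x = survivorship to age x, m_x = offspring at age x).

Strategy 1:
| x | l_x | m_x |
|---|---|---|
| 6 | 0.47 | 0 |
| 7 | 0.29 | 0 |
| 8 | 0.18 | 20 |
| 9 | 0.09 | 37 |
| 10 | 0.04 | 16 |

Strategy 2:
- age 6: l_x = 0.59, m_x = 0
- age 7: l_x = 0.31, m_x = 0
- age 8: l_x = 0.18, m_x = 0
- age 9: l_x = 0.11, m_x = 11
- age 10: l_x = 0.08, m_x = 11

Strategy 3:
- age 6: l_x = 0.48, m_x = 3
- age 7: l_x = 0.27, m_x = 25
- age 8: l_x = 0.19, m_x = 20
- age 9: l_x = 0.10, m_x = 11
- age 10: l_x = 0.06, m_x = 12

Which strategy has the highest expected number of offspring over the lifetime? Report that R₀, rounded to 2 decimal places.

13.81

Strategy 1: R₀ = 0.47×0 + 0.29×0 + 0.18×20 + 0.09×37 + 0.04×16 = 7.5700
Strategy 2: R₀ = 0.59×0 + 0.31×0 + 0.18×0 + 0.11×11 + 0.08×11 = 2.0900
Strategy 3: R₀ = 0.48×3 + 0.27×25 + 0.19×20 + 0.10×11 + 0.06×12 = 13.8100
Highest R₀: strategy 3 with 13.8100.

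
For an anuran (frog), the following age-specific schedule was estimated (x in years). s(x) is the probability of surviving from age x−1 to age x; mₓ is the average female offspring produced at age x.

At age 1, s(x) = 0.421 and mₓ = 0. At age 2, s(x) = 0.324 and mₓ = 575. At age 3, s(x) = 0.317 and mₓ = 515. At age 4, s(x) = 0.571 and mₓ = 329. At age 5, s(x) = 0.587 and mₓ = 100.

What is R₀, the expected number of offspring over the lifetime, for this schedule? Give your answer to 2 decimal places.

110.27

Survivorship from birth: l_x = s_1·s_2·…·s_x.
  l_1 = 0.42100
  l_2 = 0.13640
  l_3 = 0.04324
  l_4 = 0.02469
  l_5 = 0.01449
R₀ = Σ l_x mₓ:
  age 1: 0.42100 × 0 = 0.0000
  age 2: 0.13640 × 575 = 78.4300
  age 3: 0.04324 × 515 = 22.2686
  age 4: 0.02469 × 329 = 8.1230
  age 5: 0.01449 × 100 = 1.4490
R₀ = 0.0000 + 78.4300 + 22.2686 + 8.1230 + 1.4490 = 110.2706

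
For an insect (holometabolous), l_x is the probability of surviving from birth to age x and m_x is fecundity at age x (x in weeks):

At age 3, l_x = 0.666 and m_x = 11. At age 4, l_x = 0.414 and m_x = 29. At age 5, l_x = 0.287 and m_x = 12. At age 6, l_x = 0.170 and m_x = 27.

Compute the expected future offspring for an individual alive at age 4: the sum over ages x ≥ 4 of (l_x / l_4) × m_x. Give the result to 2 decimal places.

l_4 = 0.414. Conditional survival from age 4 to x is l_x / l_4.
  x=4: (0.414/0.414) × 29 = 29.0000
  x=5: (0.287/0.414) × 12 = 8.3188
  x=6: (0.170/0.414) × 27 = 11.0870
Sum = 29.0000 + 8.3188 + 11.0870 = 48.4058

48.41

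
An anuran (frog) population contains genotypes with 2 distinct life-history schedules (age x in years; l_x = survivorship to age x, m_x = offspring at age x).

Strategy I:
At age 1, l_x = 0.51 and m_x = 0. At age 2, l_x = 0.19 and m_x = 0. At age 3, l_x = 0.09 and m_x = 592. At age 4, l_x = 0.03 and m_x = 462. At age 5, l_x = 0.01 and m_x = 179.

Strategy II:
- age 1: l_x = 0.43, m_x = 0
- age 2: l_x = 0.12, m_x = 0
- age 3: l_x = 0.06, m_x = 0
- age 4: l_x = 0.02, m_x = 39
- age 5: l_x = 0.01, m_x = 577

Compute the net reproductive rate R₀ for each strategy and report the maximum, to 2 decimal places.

68.93

Strategy I: R₀ = 0.51×0 + 0.19×0 + 0.09×592 + 0.03×462 + 0.01×179 = 68.9300
Strategy II: R₀ = 0.43×0 + 0.12×0 + 0.06×0 + 0.02×39 + 0.01×577 = 6.5500
Highest R₀: strategy I with 68.9300.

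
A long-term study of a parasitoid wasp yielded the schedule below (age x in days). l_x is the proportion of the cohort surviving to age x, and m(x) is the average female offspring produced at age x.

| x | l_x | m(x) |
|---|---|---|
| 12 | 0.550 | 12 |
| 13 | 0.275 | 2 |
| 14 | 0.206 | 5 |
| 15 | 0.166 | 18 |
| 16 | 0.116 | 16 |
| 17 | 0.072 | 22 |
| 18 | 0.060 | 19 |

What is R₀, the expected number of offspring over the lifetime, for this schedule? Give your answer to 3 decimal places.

15.748

R₀ = Σ l_x m(x):
  age 12: 0.550 × 12 = 6.6000
  age 13: 0.275 × 2 = 0.5500
  age 14: 0.206 × 5 = 1.0300
  age 15: 0.166 × 18 = 2.9880
  age 16: 0.116 × 16 = 1.8560
  age 17: 0.072 × 22 = 1.5840
  age 18: 0.060 × 19 = 1.1400
R₀ = 6.6000 + 0.5500 + 1.0300 + 2.9880 + 1.8560 + 1.5840 + 1.1400 = 15.7480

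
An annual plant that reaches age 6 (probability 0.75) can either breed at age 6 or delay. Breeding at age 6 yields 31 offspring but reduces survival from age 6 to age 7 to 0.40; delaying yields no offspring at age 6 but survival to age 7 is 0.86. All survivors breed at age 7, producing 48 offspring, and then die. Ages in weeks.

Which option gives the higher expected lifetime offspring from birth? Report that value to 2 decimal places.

breed at age 6: R₀ = 0.75 × (31 + 0.40 × 48) = 0.75 × 50.2000 = 37.6500
delay to age 7: R₀ = 0.75 × (0.86 × 48) = 0.75 × 41.2800 = 30.9600
Higher: breed at age 6 (37.6500).

37.65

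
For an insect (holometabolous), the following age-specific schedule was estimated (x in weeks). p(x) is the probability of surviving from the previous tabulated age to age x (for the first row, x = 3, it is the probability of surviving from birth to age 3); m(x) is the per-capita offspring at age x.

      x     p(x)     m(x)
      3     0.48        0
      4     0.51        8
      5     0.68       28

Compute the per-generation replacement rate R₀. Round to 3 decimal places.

Survivorship from birth: l_x = p_3·p_4·…·p_x.
  l_3 = 0.48000
  l_4 = 0.24480
  l_5 = 0.16646
R₀ = Σ l_x m(x):
  age 3: 0.48000 × 0 = 0.0000
  age 4: 0.24480 × 8 = 1.9584
  age 5: 0.16646 × 28 = 4.6609
R₀ = 0.0000 + 1.9584 + 4.6609 = 6.6193

6.619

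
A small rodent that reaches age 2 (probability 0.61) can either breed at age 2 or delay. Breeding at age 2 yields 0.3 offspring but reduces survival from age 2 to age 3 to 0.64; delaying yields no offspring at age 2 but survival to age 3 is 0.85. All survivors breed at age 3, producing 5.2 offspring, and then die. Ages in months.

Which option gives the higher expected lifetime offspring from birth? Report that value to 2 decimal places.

breed at age 2: R₀ = 0.61 × (0.3 + 0.64 × 5.2) = 0.61 × 3.6280 = 2.2131
delay to age 3: R₀ = 0.61 × (0.85 × 5.2) = 0.61 × 4.4200 = 2.6962
Higher: delay to age 3 (2.6962).

2.70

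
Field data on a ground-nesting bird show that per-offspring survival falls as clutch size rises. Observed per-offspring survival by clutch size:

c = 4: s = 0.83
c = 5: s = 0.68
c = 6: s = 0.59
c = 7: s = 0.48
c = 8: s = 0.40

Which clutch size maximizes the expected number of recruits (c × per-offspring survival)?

Expected recruits = c × s(c):
  c=4: 4 × 0.83 = 3.320
  c=5: 5 × 0.68 = 3.400
  c=6: 6 × 0.59 = 3.540
  c=7: 7 × 0.48 = 3.360
  c=8: 8 × 0.40 = 3.200
Maximum at c = 6 (3.540 recruits).

6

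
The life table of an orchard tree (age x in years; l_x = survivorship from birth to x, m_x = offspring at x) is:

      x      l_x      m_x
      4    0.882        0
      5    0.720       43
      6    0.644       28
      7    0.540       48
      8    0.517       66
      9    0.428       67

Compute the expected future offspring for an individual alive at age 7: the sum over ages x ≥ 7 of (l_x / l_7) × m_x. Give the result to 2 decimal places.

164.29

l_7 = 0.540. Conditional survival from age 7 to x is l_x / l_7.
  x=7: (0.540/0.540) × 48 = 48.0000
  x=8: (0.517/0.540) × 66 = 63.1889
  x=9: (0.428/0.540) × 67 = 53.1037
Sum = 48.0000 + 63.1889 + 53.1037 = 164.2926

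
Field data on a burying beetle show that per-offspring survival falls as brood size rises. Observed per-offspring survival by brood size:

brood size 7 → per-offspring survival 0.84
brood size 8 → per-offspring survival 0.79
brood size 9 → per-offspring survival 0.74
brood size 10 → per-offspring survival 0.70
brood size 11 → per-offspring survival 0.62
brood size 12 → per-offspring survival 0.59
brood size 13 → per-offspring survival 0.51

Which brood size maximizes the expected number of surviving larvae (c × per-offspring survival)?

12

Expected surviving larvae = c × s(c):
  c=7: 7 × 0.84 = 5.880
  c=8: 8 × 0.79 = 6.320
  c=9: 9 × 0.74 = 6.660
  c=10: 10 × 0.70 = 7.000
  c=11: 11 × 0.62 = 6.820
  c=12: 12 × 0.59 = 7.080
  c=13: 13 × 0.51 = 6.630
Maximum at c = 12 (7.080 surviving larvae).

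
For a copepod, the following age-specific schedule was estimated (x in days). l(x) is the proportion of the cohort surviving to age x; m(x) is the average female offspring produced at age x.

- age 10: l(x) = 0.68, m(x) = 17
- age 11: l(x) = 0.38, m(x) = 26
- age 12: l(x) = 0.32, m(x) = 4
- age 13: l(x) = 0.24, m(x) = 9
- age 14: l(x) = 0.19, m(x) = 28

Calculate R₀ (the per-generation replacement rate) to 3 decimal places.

R₀ = Σ l(x) m(x):
  age 10: 0.68 × 17 = 11.5600
  age 11: 0.38 × 26 = 9.8800
  age 12: 0.32 × 4 = 1.2800
  age 13: 0.24 × 9 = 2.1600
  age 14: 0.19 × 28 = 5.3200
R₀ = 11.5600 + 9.8800 + 1.2800 + 2.1600 + 5.3200 = 30.2000

30.200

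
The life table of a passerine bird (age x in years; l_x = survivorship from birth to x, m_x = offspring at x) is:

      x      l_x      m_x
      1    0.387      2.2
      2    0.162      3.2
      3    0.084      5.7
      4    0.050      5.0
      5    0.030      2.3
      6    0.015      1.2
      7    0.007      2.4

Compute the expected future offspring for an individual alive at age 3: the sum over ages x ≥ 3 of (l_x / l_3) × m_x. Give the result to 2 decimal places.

9.91

l_3 = 0.084. Conditional survival from age 3 to x is l_x / l_3.
  x=3: (0.084/0.084) × 5.7 = 5.7000
  x=4: (0.050/0.084) × 5.0 = 2.9762
  x=5: (0.030/0.084) × 2.3 = 0.8214
  x=6: (0.015/0.084) × 1.2 = 0.2143
  x=7: (0.007/0.084) × 2.4 = 0.2000
Sum = 5.7000 + 2.9762 + 0.8214 + 0.2143 + 0.2000 = 9.9119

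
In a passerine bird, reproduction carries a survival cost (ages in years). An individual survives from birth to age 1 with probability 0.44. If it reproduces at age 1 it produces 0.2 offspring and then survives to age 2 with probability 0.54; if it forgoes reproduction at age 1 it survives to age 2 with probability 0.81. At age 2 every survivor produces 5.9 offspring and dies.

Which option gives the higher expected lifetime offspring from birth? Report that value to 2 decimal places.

breed at age 1: R₀ = 0.44 × (0.2 + 0.54 × 5.9) = 0.44 × 3.3860 = 1.4898
delay to age 2: R₀ = 0.44 × (0.81 × 5.9) = 0.44 × 4.7790 = 2.1028
Higher: delay to age 2 (2.1028).

2.10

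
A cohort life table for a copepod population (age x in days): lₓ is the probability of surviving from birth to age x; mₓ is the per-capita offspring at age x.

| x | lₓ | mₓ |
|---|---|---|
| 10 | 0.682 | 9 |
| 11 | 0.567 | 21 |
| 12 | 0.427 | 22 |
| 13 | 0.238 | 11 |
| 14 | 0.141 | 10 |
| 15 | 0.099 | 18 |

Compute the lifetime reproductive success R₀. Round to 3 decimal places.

R₀ = Σ lₓ mₓ:
  age 10: 0.682 × 9 = 6.1380
  age 11: 0.567 × 21 = 11.9070
  age 12: 0.427 × 22 = 9.3940
  age 13: 0.238 × 11 = 2.6180
  age 14: 0.141 × 10 = 1.4100
  age 15: 0.099 × 18 = 1.7820
R₀ = 6.1380 + 11.9070 + 9.3940 + 2.6180 + 1.4100 + 1.7820 = 33.2490

33.249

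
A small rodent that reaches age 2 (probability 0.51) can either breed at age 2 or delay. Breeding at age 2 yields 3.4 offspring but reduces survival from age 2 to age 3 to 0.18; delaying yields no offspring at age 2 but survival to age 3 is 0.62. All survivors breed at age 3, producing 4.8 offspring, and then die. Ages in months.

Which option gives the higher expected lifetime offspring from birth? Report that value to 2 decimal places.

breed at age 2: R₀ = 0.51 × (3.4 + 0.18 × 4.8) = 0.51 × 4.2640 = 2.1746
delay to age 3: R₀ = 0.51 × (0.62 × 4.8) = 0.51 × 2.9760 = 1.5178
Higher: breed at age 2 (2.1746).

2.17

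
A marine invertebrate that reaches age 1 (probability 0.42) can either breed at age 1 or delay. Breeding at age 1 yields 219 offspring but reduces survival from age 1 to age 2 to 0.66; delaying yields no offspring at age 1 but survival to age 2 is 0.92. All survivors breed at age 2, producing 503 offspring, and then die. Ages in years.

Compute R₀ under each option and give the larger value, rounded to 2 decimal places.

231.41

breed at age 1: R₀ = 0.42 × (219 + 0.66 × 503) = 0.42 × 550.9800 = 231.4116
delay to age 2: R₀ = 0.42 × (0.92 × 503) = 0.42 × 462.7600 = 194.3592
Higher: breed at age 1 (231.4116).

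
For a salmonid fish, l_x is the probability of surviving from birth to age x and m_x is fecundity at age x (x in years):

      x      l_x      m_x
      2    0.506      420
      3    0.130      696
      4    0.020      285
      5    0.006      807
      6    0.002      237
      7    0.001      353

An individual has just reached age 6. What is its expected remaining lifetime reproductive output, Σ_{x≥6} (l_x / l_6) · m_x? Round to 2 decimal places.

413.50

l_6 = 0.002. Conditional survival from age 6 to x is l_x / l_6.
  x=6: (0.002/0.002) × 237 = 237.0000
  x=7: (0.001/0.002) × 353 = 176.5000
Sum = 237.0000 + 176.5000 = 413.5000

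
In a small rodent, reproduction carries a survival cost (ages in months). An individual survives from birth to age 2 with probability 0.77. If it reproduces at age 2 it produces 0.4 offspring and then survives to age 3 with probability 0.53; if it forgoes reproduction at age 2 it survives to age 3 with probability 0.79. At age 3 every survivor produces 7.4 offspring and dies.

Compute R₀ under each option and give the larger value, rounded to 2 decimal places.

breed at age 2: R₀ = 0.77 × (0.4 + 0.53 × 7.4) = 0.77 × 4.3220 = 3.3279
delay to age 3: R₀ = 0.77 × (0.79 × 7.4) = 0.77 × 5.8460 = 4.5014
Higher: delay to age 3 (4.5014).

4.50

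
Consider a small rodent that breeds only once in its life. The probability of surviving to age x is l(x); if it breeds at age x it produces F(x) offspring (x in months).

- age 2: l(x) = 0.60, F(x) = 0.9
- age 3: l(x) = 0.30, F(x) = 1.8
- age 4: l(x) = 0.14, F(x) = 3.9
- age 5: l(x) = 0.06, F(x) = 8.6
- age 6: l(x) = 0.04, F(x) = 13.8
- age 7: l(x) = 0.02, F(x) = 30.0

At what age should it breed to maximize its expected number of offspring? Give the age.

7

Expected offspring if breeding at age x = l(x) × F(x):
  age 2: 0.60 × 0.9 = 0.540
  age 3: 0.30 × 1.8 = 0.540
  age 4: 0.14 × 3.9 = 0.546
  age 5: 0.06 × 8.6 = 0.516
  age 6: 0.04 × 13.8 = 0.552
  age 7: 0.02 × 30.0 = 0.600
Maximum at age 7 (0.600).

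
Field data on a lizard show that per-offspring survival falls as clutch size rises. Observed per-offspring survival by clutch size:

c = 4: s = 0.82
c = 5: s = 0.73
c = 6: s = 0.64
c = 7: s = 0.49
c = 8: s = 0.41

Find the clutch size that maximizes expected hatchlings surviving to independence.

6

Expected hatchlings surviving to independence = c × s(c):
  c=4: 4 × 0.82 = 3.280
  c=5: 5 × 0.73 = 3.650
  c=6: 6 × 0.64 = 3.840
  c=7: 7 × 0.49 = 3.430
  c=8: 8 × 0.41 = 3.280
Maximum at c = 6 (3.840 hatchlings surviving to independence).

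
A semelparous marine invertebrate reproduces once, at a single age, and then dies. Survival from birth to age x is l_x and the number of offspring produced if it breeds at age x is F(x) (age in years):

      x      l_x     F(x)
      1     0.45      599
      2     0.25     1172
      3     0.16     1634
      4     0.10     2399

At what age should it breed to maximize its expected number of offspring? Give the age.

2

Expected offspring if breeding at age x = l_x × F(x):
  age 1: 0.45 × 599 = 269.550
  age 2: 0.25 × 1172 = 293.000
  age 3: 0.16 × 1634 = 261.440
  age 4: 0.10 × 2399 = 239.900
Maximum at age 2 (293.000).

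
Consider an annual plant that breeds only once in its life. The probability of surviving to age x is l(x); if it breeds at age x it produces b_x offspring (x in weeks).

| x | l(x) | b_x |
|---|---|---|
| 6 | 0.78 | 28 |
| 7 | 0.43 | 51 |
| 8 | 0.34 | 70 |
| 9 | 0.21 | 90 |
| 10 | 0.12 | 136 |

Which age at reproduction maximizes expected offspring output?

8

Expected offspring if breeding at age x = l(x) × b_x:
  age 6: 0.78 × 28 = 21.840
  age 7: 0.43 × 51 = 21.930
  age 8: 0.34 × 70 = 23.800
  age 9: 0.21 × 90 = 18.900
  age 10: 0.12 × 136 = 16.320
Maximum at age 8 (23.800).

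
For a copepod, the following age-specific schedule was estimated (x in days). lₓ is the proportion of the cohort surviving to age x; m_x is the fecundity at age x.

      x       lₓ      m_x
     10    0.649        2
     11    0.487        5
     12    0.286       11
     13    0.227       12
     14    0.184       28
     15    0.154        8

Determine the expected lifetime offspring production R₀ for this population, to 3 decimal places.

R₀ = Σ lₓ m_x:
  age 10: 0.649 × 2 = 1.2980
  age 11: 0.487 × 5 = 2.4350
  age 12: 0.286 × 11 = 3.1460
  age 13: 0.227 × 12 = 2.7240
  age 14: 0.184 × 28 = 5.1520
  age 15: 0.154 × 8 = 1.2320
R₀ = 1.2980 + 2.4350 + 3.1460 + 2.7240 + 5.1520 + 1.2320 = 15.9870

15.987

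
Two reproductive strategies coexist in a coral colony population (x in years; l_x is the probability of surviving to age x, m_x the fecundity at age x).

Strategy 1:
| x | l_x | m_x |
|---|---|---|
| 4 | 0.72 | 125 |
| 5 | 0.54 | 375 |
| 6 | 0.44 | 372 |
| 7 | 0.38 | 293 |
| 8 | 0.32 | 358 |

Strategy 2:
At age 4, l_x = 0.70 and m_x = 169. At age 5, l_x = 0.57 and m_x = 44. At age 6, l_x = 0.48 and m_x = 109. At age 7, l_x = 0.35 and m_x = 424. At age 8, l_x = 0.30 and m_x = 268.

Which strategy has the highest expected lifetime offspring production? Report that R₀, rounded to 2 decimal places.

682.08

Strategy 1: R₀ = 0.72×125 + 0.54×375 + 0.44×372 + 0.38×293 + 0.32×358 = 682.0800
Strategy 2: R₀ = 0.70×169 + 0.57×44 + 0.48×109 + 0.35×424 + 0.30×268 = 424.5000
Highest R₀: strategy 1 with 682.0800.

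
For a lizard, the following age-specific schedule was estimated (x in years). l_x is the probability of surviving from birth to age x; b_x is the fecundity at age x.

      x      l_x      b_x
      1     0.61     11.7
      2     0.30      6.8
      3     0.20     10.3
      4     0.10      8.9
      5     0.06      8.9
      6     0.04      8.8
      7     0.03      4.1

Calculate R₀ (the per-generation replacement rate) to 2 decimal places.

13.14

R₀ = Σ l_x b_x:
  age 1: 0.61 × 11.7 = 7.1370
  age 2: 0.30 × 6.8 = 2.0400
  age 3: 0.20 × 10.3 = 2.0600
  age 4: 0.10 × 8.9 = 0.8900
  age 5: 0.06 × 8.9 = 0.5340
  age 6: 0.04 × 8.8 = 0.3520
  age 7: 0.03 × 4.1 = 0.1230
R₀ = 7.1370 + 2.0400 + 2.0600 + 0.8900 + 0.5340 + 0.3520 + 0.1230 = 13.1360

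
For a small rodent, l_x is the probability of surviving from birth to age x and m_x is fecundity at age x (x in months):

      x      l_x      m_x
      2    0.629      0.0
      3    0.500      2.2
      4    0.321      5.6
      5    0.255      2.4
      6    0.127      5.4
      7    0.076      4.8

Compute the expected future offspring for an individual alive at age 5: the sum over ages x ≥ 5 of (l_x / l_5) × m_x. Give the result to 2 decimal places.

6.52

l_5 = 0.255. Conditional survival from age 5 to x is l_x / l_5.
  x=5: (0.255/0.255) × 2.4 = 2.4000
  x=6: (0.127/0.255) × 5.4 = 2.6894
  x=7: (0.076/0.255) × 4.8 = 1.4306
Sum = 2.4000 + 2.6894 + 1.4306 = 6.5200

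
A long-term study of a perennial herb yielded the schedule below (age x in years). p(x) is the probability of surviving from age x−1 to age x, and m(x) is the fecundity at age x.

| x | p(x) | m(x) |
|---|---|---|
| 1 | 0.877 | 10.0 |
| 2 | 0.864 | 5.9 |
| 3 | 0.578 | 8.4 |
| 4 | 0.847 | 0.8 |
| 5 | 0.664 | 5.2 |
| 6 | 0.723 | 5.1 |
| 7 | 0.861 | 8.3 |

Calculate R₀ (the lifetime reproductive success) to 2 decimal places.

Survivorship from birth: l_x = p_1·p_2·…·p_x.
  l_1 = 0.87700
  l_2 = 0.75773
  l_3 = 0.43797
  l_4 = 0.37096
  l_5 = 0.24632
  l_6 = 0.17809
  l_7 = 0.15333
R₀ = Σ l_x m(x):
  age 1: 0.87700 × 10.0 = 8.7700
  age 2: 0.75773 × 5.9 = 4.4706
  age 3: 0.43797 × 8.4 = 3.6789
  age 4: 0.37096 × 0.8 = 0.2968
  age 5: 0.24632 × 5.2 = 1.2809
  age 6: 0.17809 × 5.1 = 0.9083
  age 7: 0.15333 × 8.3 = 1.2726
R₀ = 8.7700 + 4.4706 + 3.6789 + 0.2968 + 1.2809 + 0.9083 + 1.2726 = 20.6781

20.68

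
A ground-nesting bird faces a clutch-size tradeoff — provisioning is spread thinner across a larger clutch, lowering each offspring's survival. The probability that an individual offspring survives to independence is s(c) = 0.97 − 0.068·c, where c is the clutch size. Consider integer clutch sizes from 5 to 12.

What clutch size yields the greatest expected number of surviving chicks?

7

Expected surviving chicks = c × s(c):
  c=5: 5 × 0.630 = 3.150
  c=6: 6 × 0.562 = 3.372
  c=7: 7 × 0.494 = 3.458
  c=8: 8 × 0.426 = 3.408
  c=9: 9 × 0.358 = 3.222
  c=10: 10 × 0.290 = 2.900
  c=11: 11 × 0.222 = 2.442
  c=12: 12 × 0.154 = 1.848
Maximum at c = 7 (3.458 surviving chicks).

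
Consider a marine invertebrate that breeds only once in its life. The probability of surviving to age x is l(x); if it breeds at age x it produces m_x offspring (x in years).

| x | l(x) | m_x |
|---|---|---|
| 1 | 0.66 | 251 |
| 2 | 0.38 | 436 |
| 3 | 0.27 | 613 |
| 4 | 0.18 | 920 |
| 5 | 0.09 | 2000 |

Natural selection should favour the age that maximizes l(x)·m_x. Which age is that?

5

Expected offspring if breeding at age x = l(x) × m_x:
  age 1: 0.66 × 251 = 165.660
  age 2: 0.38 × 436 = 165.680
  age 3: 0.27 × 613 = 165.510
  age 4: 0.18 × 920 = 165.600
  age 5: 0.09 × 2000 = 180.000
Maximum at age 5 (180.000).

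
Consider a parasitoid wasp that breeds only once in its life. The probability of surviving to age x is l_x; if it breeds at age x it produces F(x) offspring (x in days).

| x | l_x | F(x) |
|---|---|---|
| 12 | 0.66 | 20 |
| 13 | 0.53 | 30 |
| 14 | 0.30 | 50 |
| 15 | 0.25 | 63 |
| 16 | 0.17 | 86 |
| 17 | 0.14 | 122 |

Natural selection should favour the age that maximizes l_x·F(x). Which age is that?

Expected offspring if breeding at age x = l_x × F(x):
  age 12: 0.66 × 20 = 13.200
  age 13: 0.53 × 30 = 15.900
  age 14: 0.30 × 50 = 15.000
  age 15: 0.25 × 63 = 15.750
  age 16: 0.17 × 86 = 14.620
  age 17: 0.14 × 122 = 17.080
Maximum at age 17 (17.080).

17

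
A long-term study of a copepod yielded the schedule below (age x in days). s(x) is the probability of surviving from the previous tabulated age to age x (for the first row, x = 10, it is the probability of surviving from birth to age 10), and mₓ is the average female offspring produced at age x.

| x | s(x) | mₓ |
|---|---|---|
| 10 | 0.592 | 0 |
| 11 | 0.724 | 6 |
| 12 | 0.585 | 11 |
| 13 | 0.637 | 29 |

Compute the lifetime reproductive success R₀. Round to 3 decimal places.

9.962

Survivorship from birth: l_x = s_10·s_11·…·s_x.
  l_10 = 0.59200
  l_11 = 0.42861
  l_12 = 0.25074
  l_13 = 0.15972
R₀ = Σ l_x mₓ:
  age 10: 0.59200 × 0 = 0.0000
  age 11: 0.42861 × 6 = 2.5717
  age 12: 0.25074 × 11 = 2.7581
  age 13: 0.15972 × 29 = 4.6319
R₀ = 0.0000 + 2.5717 + 2.7581 + 4.6319 = 9.9617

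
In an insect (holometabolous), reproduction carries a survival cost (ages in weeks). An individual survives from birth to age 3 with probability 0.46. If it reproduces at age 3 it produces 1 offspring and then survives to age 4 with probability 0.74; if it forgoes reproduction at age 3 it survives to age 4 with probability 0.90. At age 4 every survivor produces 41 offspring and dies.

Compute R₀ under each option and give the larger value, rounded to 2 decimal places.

breed at age 3: R₀ = 0.46 × (1 + 0.74 × 41) = 0.46 × 31.3400 = 14.4164
delay to age 4: R₀ = 0.46 × (0.90 × 41) = 0.46 × 36.9000 = 16.9740
Higher: delay to age 4 (16.9740).

16.97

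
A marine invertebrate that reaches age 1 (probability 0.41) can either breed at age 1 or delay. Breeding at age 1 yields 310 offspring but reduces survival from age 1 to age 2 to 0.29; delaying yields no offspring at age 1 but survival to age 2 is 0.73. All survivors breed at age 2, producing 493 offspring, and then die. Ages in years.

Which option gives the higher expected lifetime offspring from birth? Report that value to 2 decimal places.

breed at age 1: R₀ = 0.41 × (310 + 0.29 × 493) = 0.41 × 452.9700 = 185.7177
delay to age 2: R₀ = 0.41 × (0.73 × 493) = 0.41 × 359.8900 = 147.5549
Higher: breed at age 1 (185.7177).

185.72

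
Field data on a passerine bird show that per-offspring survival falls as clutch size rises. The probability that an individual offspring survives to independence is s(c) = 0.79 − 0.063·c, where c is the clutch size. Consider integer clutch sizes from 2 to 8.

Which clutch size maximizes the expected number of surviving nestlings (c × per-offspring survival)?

Expected surviving nestlings = c × s(c):
  c=2: 2 × 0.664 = 1.328
  c=3: 3 × 0.601 = 1.803
  c=4: 4 × 0.538 = 2.152
  c=5: 5 × 0.475 = 2.375
  c=6: 6 × 0.412 = 2.472
  c=7: 7 × 0.349 = 2.443
  c=8: 8 × 0.286 = 2.288
Maximum at c = 6 (2.472 surviving nestlings).

6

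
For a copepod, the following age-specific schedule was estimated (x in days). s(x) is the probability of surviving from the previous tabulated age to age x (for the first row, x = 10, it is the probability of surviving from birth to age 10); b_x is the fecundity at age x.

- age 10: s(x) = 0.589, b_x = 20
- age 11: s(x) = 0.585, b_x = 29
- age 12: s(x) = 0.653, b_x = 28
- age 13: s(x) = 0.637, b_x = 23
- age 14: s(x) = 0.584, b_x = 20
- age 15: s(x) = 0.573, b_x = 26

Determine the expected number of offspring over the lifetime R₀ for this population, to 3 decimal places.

34.290

Survivorship from birth: l_x = s_10·s_11·…·s_x.
  l_10 = 0.58900
  l_11 = 0.34456
  l_12 = 0.22500
  l_13 = 0.14333
  l_14 = 0.08370
  l_15 = 0.04796
R₀ = Σ l_x b_x:
  age 10: 0.58900 × 20 = 11.7800
  age 11: 0.34456 × 29 = 9.9922
  age 12: 0.22500 × 28 = 6.3000
  age 13: 0.14333 × 23 = 3.2966
  age 14: 0.08370 × 20 = 1.6740
  age 15: 0.04796 × 26 = 1.2470
R₀ = 11.7800 + 9.9922 + 6.3000 + 3.2966 + 1.6740 + 1.2470 = 34.2898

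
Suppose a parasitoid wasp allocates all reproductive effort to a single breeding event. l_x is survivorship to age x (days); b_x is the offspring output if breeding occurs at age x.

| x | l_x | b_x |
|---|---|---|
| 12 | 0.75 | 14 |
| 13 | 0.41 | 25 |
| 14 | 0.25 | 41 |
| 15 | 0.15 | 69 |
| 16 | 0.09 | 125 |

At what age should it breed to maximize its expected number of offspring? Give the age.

Expected offspring if breeding at age x = l_x × b_x:
  age 12: 0.75 × 14 = 10.500
  age 13: 0.41 × 25 = 10.250
  age 14: 0.25 × 41 = 10.250
  age 15: 0.15 × 69 = 10.350
  age 16: 0.09 × 125 = 11.250
Maximum at age 16 (11.250).

16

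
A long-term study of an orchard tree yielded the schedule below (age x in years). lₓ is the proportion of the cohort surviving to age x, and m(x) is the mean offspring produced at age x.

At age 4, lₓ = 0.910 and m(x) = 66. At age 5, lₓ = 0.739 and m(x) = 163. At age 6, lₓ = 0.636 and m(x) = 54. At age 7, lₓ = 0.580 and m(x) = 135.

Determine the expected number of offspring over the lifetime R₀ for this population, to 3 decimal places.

293.161

R₀ = Σ lₓ m(x):
  age 4: 0.910 × 66 = 60.0600
  age 5: 0.739 × 163 = 120.4570
  age 6: 0.636 × 54 = 34.3440
  age 7: 0.580 × 135 = 78.3000
R₀ = 60.0600 + 120.4570 + 34.3440 + 78.3000 = 293.1610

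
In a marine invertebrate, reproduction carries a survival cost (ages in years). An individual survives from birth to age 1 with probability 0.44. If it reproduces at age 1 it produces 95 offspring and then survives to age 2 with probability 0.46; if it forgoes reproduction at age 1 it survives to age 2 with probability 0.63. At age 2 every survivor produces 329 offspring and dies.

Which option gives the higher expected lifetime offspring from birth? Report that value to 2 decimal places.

108.39

breed at age 1: R₀ = 0.44 × (95 + 0.46 × 329) = 0.44 × 246.3400 = 108.3896
delay to age 2: R₀ = 0.44 × (0.63 × 329) = 0.44 × 207.2700 = 91.1988
Higher: breed at age 1 (108.3896).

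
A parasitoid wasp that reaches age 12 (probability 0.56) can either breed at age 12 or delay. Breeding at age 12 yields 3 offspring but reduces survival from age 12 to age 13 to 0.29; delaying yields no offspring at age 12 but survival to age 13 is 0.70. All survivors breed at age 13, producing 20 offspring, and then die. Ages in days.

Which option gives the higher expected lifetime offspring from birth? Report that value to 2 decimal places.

breed at age 12: R₀ = 0.56 × (3 + 0.29 × 20) = 0.56 × 8.8000 = 4.9280
delay to age 13: R₀ = 0.56 × (0.70 × 20) = 0.56 × 14.0000 = 7.8400
Higher: delay to age 13 (7.8400).

7.84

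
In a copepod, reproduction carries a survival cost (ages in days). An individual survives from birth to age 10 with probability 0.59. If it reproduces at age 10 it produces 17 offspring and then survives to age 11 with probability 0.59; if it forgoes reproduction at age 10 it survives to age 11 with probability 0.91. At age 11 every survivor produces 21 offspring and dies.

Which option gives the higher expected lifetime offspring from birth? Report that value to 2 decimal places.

17.34

breed at age 10: R₀ = 0.59 × (17 + 0.59 × 21) = 0.59 × 29.3900 = 17.3401
delay to age 11: R₀ = 0.59 × (0.91 × 21) = 0.59 × 19.1100 = 11.2749
Higher: breed at age 10 (17.3401).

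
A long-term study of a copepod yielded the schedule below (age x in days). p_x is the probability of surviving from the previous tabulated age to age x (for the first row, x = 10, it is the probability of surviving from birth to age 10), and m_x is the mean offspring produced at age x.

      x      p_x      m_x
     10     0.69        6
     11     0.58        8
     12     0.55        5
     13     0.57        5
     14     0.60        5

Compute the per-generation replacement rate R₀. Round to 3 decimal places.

Survivorship from birth: l_x = p_10·p_11·…·p_x.
  l_10 = 0.69000
  l_11 = 0.40020
  l_12 = 0.22011
  l_13 = 0.12546
  l_14 = 0.07528
R₀ = Σ l_x m_x:
  age 10: 0.69000 × 6 = 4.1400
  age 11: 0.40020 × 8 = 3.2016
  age 12: 0.22011 × 5 = 1.1005
  age 13: 0.12546 × 5 = 0.6273
  age 14: 0.07528 × 5 = 0.3764
R₀ = 4.1400 + 3.2016 + 1.1005 + 0.6273 + 0.3764 = 9.4459

9.446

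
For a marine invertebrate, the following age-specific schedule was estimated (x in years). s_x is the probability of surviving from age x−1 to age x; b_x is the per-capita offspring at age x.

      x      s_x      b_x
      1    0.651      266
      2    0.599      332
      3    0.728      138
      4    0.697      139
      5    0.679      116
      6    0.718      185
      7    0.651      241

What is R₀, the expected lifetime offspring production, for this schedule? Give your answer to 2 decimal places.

Survivorship from birth: l_x = s_1·s_2·…·s_x.
  l_1 = 0.65100
  l_2 = 0.38995
  l_3 = 0.28388
  l_4 = 0.19787
  l_5 = 0.13435
  l_6 = 0.09646
  l_7 = 0.06280
R₀ = Σ l_x b_x:
  age 1: 0.65100 × 266 = 173.1660
  age 2: 0.38995 × 332 = 129.4634
  age 3: 0.28388 × 138 = 39.1754
  age 4: 0.19787 × 139 = 27.5039
  age 5: 0.13435 × 116 = 15.5846
  age 6: 0.09646 × 185 = 17.8451
  age 7: 0.06280 × 241 = 15.1348
R₀ = 173.1660 + 129.4634 + 39.1754 + 27.5039 + 15.5846 + 17.8451 + 15.1348 = 417.8733

417.87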